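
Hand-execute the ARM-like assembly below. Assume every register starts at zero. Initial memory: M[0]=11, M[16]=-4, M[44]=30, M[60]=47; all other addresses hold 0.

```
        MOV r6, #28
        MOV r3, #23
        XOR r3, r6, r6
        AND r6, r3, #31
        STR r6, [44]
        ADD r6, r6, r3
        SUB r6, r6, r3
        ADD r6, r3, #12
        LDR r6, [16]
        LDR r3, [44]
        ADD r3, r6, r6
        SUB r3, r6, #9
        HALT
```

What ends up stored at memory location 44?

MOV r6, #28 → r6=28
MOV r3, #23 → r3=23
XOR r3, r6, r6 → r3=28^28=0
AND r6, r3, #31 → r6=0&31=0
STR r6, [44] → M[44]=0
ADD r6, r6, r3 → r6=0+0=0
SUB r6, r6, r3 → r6=0-0=0
ADD r6, r3, #12 → r6=0+12=12
LDR r6, [16] → r6=M[16]=-4
LDR r3, [44] → r3=M[44]=0
ADD r3, r6, r6 → r3=(-4)+(-4)=-8
SUB r3, r6, #9 → r3=(-4)-9=-13
halt.

0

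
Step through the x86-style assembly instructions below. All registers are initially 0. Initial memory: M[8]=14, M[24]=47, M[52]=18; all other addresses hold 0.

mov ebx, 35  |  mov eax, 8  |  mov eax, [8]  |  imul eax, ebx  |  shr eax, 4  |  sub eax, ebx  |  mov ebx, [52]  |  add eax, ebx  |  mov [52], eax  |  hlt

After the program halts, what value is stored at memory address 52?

13

ebx=35
eax=8
eax=M[8]=14
eax=14*35=490
eax=490>>4=30
eax=30-35=-5
ebx=M[52]=18
eax=(-5)+18=13
mov [52], eax → M[52]=13
halt.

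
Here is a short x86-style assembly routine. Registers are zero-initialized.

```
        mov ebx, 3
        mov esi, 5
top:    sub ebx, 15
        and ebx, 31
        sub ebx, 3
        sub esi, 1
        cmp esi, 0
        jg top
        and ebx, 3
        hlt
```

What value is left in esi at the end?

0

mov ebx, 3 → ebx=3
mov esi, 5 → esi=5
sub ebx, 15 → ebx=3-15=-12
and ebx, 31 → ebx=(-12)&31=20
sub ebx, 3 → ebx=20-3=17
sub esi, 1 → esi=5-1=4
cmp esi, 0  (cmp 4,0)
jg top: taken
sub ebx, 15 → ebx=17-15=2
and ebx, 31 → ebx=2&31=2
sub ebx, 3 → ebx=2-3=-1
sub esi, 1 → esi=4-1=3
cmp esi, 0  (cmp 3,0)
jg top: taken
sub ebx, 15 → ebx=(-1)-15=-16
and ebx, 31 → ebx=(-16)&31=16
sub ebx, 3 → ebx=16-3=13
sub esi, 1 → esi=3-1=2
cmp esi, 0  (cmp 2,0)
jg top: taken
sub ebx, 15 → ebx=13-15=-2
and ebx, 31 → ebx=(-2)&31=30
sub ebx, 3 → ebx=30-3=27
sub esi, 1 → esi=2-1=1
cmp esi, 0  (cmp 1,0)
jg top: taken
sub ebx, 15 → ebx=27-15=12
and ebx, 31 → ebx=12&31=12
sub ebx, 3 → ebx=12-3=9
sub esi, 1 → esi=1-1=0
cmp esi, 0  (cmp 0,0)
jg top: not taken
and ebx, 3 → ebx=9&3=1
halt.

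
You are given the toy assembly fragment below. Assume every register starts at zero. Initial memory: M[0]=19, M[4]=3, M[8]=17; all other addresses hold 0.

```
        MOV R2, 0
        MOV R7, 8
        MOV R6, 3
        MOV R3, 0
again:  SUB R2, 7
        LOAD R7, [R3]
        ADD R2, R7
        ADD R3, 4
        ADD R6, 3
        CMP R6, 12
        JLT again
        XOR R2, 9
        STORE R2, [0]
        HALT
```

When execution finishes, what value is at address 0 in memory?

R2=0
R7=8
R6=3
R3=0
R2=0-7=-7
R7=M[0]=19
R2=(-7)+19=12
R3=0+4=4
R6=3+3=6
CMP R6, 12  (cmp 6,12)
JLT again: taken
R2=12-7=5
R7=M[4]=3
R2=5+3=8
R3=4+4=8
R6=6+3=9
CMP R6, 12  (cmp 9,12)
JLT again: taken
R2=8-7=1
R7=M[8]=17
R2=1+17=18
R3=8+4=12
R6=9+3=12
CMP R6, 12  (cmp 12,12)
JLT again: not taken
R2=18^9=27
STORE R2, [0] → M[0]=27
halt.

27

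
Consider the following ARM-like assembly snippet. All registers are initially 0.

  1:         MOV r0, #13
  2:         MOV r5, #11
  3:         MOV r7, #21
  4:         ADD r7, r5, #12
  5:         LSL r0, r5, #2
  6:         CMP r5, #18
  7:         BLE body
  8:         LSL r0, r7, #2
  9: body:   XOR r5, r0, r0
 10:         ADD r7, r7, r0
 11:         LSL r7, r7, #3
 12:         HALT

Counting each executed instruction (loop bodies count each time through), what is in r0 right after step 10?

r0=13
r5=11
r7=21
r7=11+12=23
r0=11<<2=44
CMP r5, #18  (cmp 11,18)
BLE body: taken
r5=44^44=0
r7=23+44=67
r7=67<<3=536
After step 10: r0 = 44.

44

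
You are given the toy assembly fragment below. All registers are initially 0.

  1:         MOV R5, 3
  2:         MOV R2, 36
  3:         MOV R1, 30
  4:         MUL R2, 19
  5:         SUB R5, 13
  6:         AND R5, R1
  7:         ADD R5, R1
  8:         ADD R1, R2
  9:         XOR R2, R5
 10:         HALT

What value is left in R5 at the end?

MOV R5, 3 → R5=3
MOV R2, 36 → R2=36
MOV R1, 30 → R1=30
MUL R2, 19 → R2=36*19=684
SUB R5, 13 → R5=3-13=-10
AND R5, R1 → R5=(-10)&30=22
ADD R5, R1 → R5=22+30=52
ADD R1, R2 → R1=30+684=714
XOR R2, R5 → R2=684^52=664
halt.

52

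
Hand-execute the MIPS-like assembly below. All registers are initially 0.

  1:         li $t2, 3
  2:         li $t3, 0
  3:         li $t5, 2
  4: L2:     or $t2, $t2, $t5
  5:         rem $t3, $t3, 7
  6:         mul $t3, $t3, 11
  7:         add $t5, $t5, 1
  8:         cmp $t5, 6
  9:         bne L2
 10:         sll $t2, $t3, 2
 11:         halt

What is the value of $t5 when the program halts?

6

after li $t2, 3: $t2=3
after li $t3, 0: $t3=0
after li $t5, 2: $t5=2
after or $t2, $t2, $t5: $t2=3|2=3
after rem $t3, $t3, 7: $t3=0%7=0
after mul $t3, $t3, 11: $t3=0*11=0
after add $t5, $t5, 1: $t5=2+1=3
cmp $t5, 6  (cmp 3,6)
bne L2: taken
after or $t2, $t2, $t5: $t2=3|3=3
after rem $t3, $t3, 7: $t3=0%7=0
after mul $t3, $t3, 11: $t3=0*11=0
after add $t5, $t5, 1: $t5=3+1=4
cmp $t5, 6  (cmp 4,6)
bne L2: taken
after or $t2, $t2, $t5: $t2=3|4=7
after rem $t3, $t3, 7: $t3=0%7=0
after mul $t3, $t3, 11: $t3=0*11=0
after add $t5, $t5, 1: $t5=4+1=5
cmp $t5, 6  (cmp 5,6)
bne L2: taken
after or $t2, $t2, $t5: $t2=7|5=7
after rem $t3, $t3, 7: $t3=0%7=0
after mul $t3, $t3, 11: $t3=0*11=0
after add $t5, $t5, 1: $t5=5+1=6
cmp $t5, 6  (cmp 6,6)
bne L2: not taken
after sll $t2, $t3, 2: $t2=0<<2=0
halt.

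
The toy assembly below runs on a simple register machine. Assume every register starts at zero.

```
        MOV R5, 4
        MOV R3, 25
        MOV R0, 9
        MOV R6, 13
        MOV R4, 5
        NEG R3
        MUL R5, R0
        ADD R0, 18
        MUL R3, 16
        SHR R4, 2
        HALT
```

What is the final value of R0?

27

after MOV R5, 4: R5=4
after MOV R3, 25: R3=25
after MOV R0, 9: R0=9
after MOV R6, 13: R6=13
after MOV R4, 5: R4=5
after NEG R3: R3=-(25)=-25
after MUL R5, R0: R5=4*9=36
after ADD R0, 18: R0=9+18=27
after MUL R3, 16: R3=(-25)*16=-400
after SHR R4, 2: R4=5>>2=1
halt.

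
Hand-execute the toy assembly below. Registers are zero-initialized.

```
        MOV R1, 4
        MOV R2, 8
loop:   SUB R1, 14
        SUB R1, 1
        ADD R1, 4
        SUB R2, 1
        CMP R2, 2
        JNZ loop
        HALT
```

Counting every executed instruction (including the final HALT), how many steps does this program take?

39

R1=4
R2=8
R1=4-14=-10
R1=(-10)-1=-11
R1=(-11)+4=-7
R2=8-1=7
CMP R2, 2  (cmp 7,2)
JNZ loop: taken
R1=(-7)-14=-21
R1=(-21)-1=-22
R1=(-22)+4=-18
R2=7-1=6
CMP R2, 2  (cmp 6,2)
JNZ loop: taken
R1=(-18)-14=-32
R1=(-32)-1=-33
R1=(-33)+4=-29
R2=6-1=5
CMP R2, 2  (cmp 5,2)
JNZ loop: taken
R1=(-29)-14=-43
R1=(-43)-1=-44
R1=(-44)+4=-40
R2=5-1=4
CMP R2, 2  (cmp 4,2)
JNZ loop: taken
R1=(-40)-14=-54
R1=(-54)-1=-55
R1=(-55)+4=-51
R2=4-1=3
CMP R2, 2  (cmp 3,2)
JNZ loop: taken
R1=(-51)-14=-65
R1=(-65)-1=-66
R1=(-66)+4=-62
R2=3-1=2
CMP R2, 2  (cmp 2,2)
JNZ loop: not taken
halt.
Total executed instructions: 39.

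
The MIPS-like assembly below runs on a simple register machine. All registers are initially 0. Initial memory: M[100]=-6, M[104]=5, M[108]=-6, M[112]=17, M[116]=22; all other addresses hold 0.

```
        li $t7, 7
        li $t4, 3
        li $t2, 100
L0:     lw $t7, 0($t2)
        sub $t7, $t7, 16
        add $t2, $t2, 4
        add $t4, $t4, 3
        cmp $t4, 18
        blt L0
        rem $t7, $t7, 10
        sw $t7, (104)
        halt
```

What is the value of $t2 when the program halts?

120

after li $t7, 7: $t7=7
after li $t4, 3: $t4=3
after li $t2, 100: $t2=100
after lw $t7, 0($t2): $t7=M[100]=-6
after sub $t7, $t7, 16: $t7=(-6)-16=-22
after add $t2, $t2, 4: $t2=100+4=104
after add $t4, $t4, 3: $t4=3+3=6
cmp $t4, 18  (cmp 6,18)
blt L0: taken
after lw $t7, 0($t2): $t7=M[104]=5
after sub $t7, $t7, 16: $t7=5-16=-11
after add $t2, $t2, 4: $t2=104+4=108
after add $t4, $t4, 3: $t4=6+3=9
cmp $t4, 18  (cmp 9,18)
blt L0: taken
after lw $t7, 0($t2): $t7=M[108]=-6
after sub $t7, $t7, 16: $t7=(-6)-16=-22
after add $t2, $t2, 4: $t2=108+4=112
after add $t4, $t4, 3: $t4=9+3=12
cmp $t4, 18  (cmp 12,18)
blt L0: taken
after lw $t7, 0($t2): $t7=M[112]=17
after sub $t7, $t7, 16: $t7=17-16=1
after add $t2, $t2, 4: $t2=112+4=116
after add $t4, $t4, 3: $t4=12+3=15
cmp $t4, 18  (cmp 15,18)
blt L0: taken
after lw $t7, 0($t2): $t7=M[116]=22
after sub $t7, $t7, 16: $t7=22-16=6
after add $t2, $t2, 4: $t2=116+4=120
after add $t4, $t4, 3: $t4=15+3=18
cmp $t4, 18  (cmp 18,18)
blt L0: not taken
after rem $t7, $t7, 10: $t7=6%10=6
sw $t7, (104) → M[104]=6
halt.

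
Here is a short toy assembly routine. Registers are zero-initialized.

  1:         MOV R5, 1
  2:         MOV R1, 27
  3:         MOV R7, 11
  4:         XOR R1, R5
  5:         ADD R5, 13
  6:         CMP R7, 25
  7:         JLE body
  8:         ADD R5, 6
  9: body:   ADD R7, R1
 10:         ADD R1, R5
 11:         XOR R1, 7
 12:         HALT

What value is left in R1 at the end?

47

after MOV R5, 1: R5=1
after MOV R1, 27: R1=27
after MOV R7, 11: R7=11
after XOR R1, R5: R1=27^1=26
after ADD R5, 13: R5=1+13=14
CMP R7, 25  (cmp 11,25)
JLE body: taken
after ADD R7, R1: R7=11+26=37
after ADD R1, R5: R1=26+14=40
after XOR R1, 7: R1=40^7=47
halt.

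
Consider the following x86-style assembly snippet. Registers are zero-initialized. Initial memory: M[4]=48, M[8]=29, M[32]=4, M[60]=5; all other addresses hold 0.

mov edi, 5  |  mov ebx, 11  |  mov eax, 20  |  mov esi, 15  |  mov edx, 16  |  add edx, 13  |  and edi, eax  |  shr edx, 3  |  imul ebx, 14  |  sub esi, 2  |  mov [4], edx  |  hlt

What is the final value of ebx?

154

mov edi, 5 → edi=5
mov ebx, 11 → ebx=11
mov eax, 20 → eax=20
mov esi, 15 → esi=15
mov edx, 16 → edx=16
add edx, 13 → edx=16+13=29
and edi, eax → edi=5&20=4
shr edx, 3 → edx=29>>3=3
imul ebx, 14 → ebx=11*14=154
sub esi, 2 → esi=15-2=13
mov [4], edx → M[4]=3
halt.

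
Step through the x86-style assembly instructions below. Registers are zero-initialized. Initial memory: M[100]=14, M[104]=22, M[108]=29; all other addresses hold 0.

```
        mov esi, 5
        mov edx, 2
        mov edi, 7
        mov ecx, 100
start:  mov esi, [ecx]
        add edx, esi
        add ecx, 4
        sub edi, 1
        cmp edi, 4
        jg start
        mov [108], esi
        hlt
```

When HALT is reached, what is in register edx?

67

after mov esi, 5: esi=5
after mov edx, 2: edx=2
after mov edi, 7: edi=7
after mov ecx, 100: ecx=100
after mov esi, [ecx]: esi=M[100]=14
after add edx, esi: edx=2+14=16
after add ecx, 4: ecx=100+4=104
after sub edi, 1: edi=7-1=6
cmp edi, 4  (cmp 6,4)
jg start: taken
after mov esi, [ecx]: esi=M[104]=22
after add edx, esi: edx=16+22=38
after add ecx, 4: ecx=104+4=108
after sub edi, 1: edi=6-1=5
cmp edi, 4  (cmp 5,4)
jg start: taken
after mov esi, [ecx]: esi=M[108]=29
after add edx, esi: edx=38+29=67
after add ecx, 4: ecx=108+4=112
after sub edi, 1: edi=5-1=4
cmp edi, 4  (cmp 4,4)
jg start: not taken
mov [108], esi → M[108]=29
halt.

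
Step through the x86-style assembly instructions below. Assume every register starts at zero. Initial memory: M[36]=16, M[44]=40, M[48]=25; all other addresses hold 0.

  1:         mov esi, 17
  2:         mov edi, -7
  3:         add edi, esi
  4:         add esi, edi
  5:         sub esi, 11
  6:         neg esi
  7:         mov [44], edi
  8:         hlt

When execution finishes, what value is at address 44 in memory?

mov esi, 17 → esi=17
mov edi, -7 → edi=-7
add edi, esi → edi=(-7)+17=10
add esi, edi → esi=17+10=27
sub esi, 11 → esi=27-11=16
neg esi → esi=-(16)=-16
mov [44], edi → M[44]=10
halt.

10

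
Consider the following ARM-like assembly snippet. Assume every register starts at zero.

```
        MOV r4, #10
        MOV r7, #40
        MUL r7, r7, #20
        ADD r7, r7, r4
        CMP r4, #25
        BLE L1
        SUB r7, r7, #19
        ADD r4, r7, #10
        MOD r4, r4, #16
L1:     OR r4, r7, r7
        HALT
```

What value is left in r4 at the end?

MOV r4, #10 → r4=10
MOV r7, #40 → r7=40
MUL r7, r7, #20 → r7=40*20=800
ADD r7, r7, r4 → r7=800+10=810
CMP r4, #25  (cmp 10,25)
BLE L1: taken
OR r4, r7, r7 → r4=810|810=810
halt.

810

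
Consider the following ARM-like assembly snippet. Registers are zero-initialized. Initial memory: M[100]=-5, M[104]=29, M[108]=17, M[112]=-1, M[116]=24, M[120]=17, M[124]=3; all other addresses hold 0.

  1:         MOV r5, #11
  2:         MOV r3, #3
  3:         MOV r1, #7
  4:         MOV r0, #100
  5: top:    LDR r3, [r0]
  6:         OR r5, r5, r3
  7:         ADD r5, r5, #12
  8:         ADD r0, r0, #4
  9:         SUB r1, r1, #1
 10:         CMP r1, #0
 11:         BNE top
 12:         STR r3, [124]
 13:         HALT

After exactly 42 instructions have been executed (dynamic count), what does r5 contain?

after MOV r5, #11: r5=11
after MOV r3, #3: r3=3
after MOV r1, #7: r1=7
after MOV r0, #100: r0=100
after LDR r3, [r0]: r3=M[100]=-5
after OR r5, r5, r3: r5=11|(-5)=-5
after ADD r5, r5, #12: r5=(-5)+12=7
after ADD r0, r0, #4: r0=100+4=104
after SUB r1, r1, #1: r1=7-1=6
CMP r1, #0  (cmp 6,0)
BNE top: taken
after LDR r3, [r0]: r3=M[104]=29
after OR r5, r5, r3: r5=7|29=31
after ADD r5, r5, #12: r5=31+12=43
after ADD r0, r0, #4: r0=104+4=108
after SUB r1, r1, #1: r1=6-1=5
CMP r1, #0  (cmp 5,0)
BNE top: taken
after LDR r3, [r0]: r3=M[108]=17
after OR r5, r5, r3: r5=43|17=59
after ADD r5, r5, #12: r5=59+12=71
after ADD r0, r0, #4: r0=108+4=112
after SUB r1, r1, #1: r1=5-1=4
CMP r1, #0  (cmp 4,0)
BNE top: taken
after LDR r3, [r0]: r3=M[112]=-1
after OR r5, r5, r3: r5=71|(-1)=-1
after ADD r5, r5, #12: r5=(-1)+12=11
after ADD r0, r0, #4: r0=112+4=116
after SUB r1, r1, #1: r1=4-1=3
CMP r1, #0  (cmp 3,0)
BNE top: taken
after LDR r3, [r0]: r3=M[116]=24
after OR r5, r5, r3: r5=11|24=27
after ADD r5, r5, #12: r5=27+12=39
after ADD r0, r0, #4: r0=116+4=120
after SUB r1, r1, #1: r1=3-1=2
CMP r1, #0  (cmp 2,0)
BNE top: taken
after LDR r3, [r0]: r3=M[120]=17
after OR r5, r5, r3: r5=39|17=55
after ADD r5, r5, #12: r5=55+12=67
After step 42: r5 = 67.

67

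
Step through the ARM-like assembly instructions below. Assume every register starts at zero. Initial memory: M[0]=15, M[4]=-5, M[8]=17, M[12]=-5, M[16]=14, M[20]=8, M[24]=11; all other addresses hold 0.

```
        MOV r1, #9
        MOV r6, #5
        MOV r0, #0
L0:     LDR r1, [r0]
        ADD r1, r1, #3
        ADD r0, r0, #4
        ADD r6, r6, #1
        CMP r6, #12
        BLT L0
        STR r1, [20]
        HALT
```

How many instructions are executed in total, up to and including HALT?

r1=9
r6=5
r0=0
r1=M[0]=15
r1=15+3=18
r0=0+4=4
r6=5+1=6
CMP r6, #12  (cmp 6,12)
BLT L0: taken
r1=M[4]=-5
r1=(-5)+3=-2
r0=4+4=8
r6=6+1=7
CMP r6, #12  (cmp 7,12)
BLT L0: taken
r1=M[8]=17
r1=17+3=20
r0=8+4=12
r6=7+1=8
CMP r6, #12  (cmp 8,12)
BLT L0: taken
r1=M[12]=-5
r1=(-5)+3=-2
r0=12+4=16
r6=8+1=9
CMP r6, #12  (cmp 9,12)
BLT L0: taken
r1=M[16]=14
r1=14+3=17
r0=16+4=20
r6=9+1=10
CMP r6, #12  (cmp 10,12)
BLT L0: taken
r1=M[20]=8
r1=8+3=11
r0=20+4=24
r6=10+1=11
CMP r6, #12  (cmp 11,12)
BLT L0: taken
r1=M[24]=11
r1=11+3=14
r0=24+4=28
r6=11+1=12
CMP r6, #12  (cmp 12,12)
BLT L0: not taken
STR r1, [20] → M[20]=14
halt.
Total executed instructions: 47.

47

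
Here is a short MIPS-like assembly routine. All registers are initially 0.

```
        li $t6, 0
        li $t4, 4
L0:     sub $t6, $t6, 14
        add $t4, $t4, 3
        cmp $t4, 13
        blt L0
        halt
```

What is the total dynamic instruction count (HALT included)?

li $t6, 0 → $t6=0
li $t4, 4 → $t4=4
sub $t6, $t6, 14 → $t6=0-14=-14
add $t4, $t4, 3 → $t4=4+3=7
cmp $t4, 13  (cmp 7,13)
blt L0: taken
sub $t6, $t6, 14 → $t6=(-14)-14=-28
add $t4, $t4, 3 → $t4=7+3=10
cmp $t4, 13  (cmp 10,13)
blt L0: taken
sub $t6, $t6, 14 → $t6=(-28)-14=-42
add $t4, $t4, 3 → $t4=10+3=13
cmp $t4, 13  (cmp 13,13)
blt L0: not taken
halt.
Total executed instructions: 15.

15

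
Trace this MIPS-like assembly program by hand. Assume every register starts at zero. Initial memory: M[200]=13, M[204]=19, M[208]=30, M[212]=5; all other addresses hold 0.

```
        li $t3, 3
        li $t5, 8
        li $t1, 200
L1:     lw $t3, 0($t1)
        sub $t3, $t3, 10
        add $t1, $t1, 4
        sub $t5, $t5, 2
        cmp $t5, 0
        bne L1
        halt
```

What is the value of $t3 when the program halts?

li $t3, 3 → $t3=3
li $t5, 8 → $t5=8
li $t1, 200 → $t1=200
lw $t3, 0($t1) → $t3=M[200]=13
sub $t3, $t3, 10 → $t3=13-10=3
add $t1, $t1, 4 → $t1=200+4=204
sub $t5, $t5, 2 → $t5=8-2=6
cmp $t5, 0  (cmp 6,0)
bne L1: taken
lw $t3, 0($t1) → $t3=M[204]=19
sub $t3, $t3, 10 → $t3=19-10=9
add $t1, $t1, 4 → $t1=204+4=208
sub $t5, $t5, 2 → $t5=6-2=4
cmp $t5, 0  (cmp 4,0)
bne L1: taken
lw $t3, 0($t1) → $t3=M[208]=30
sub $t3, $t3, 10 → $t3=30-10=20
add $t1, $t1, 4 → $t1=208+4=212
sub $t5, $t5, 2 → $t5=4-2=2
cmp $t5, 0  (cmp 2,0)
bne L1: taken
lw $t3, 0($t1) → $t3=M[212]=5
sub $t3, $t3, 10 → $t3=5-10=-5
add $t1, $t1, 4 → $t1=212+4=216
sub $t5, $t5, 2 → $t5=2-2=0
cmp $t5, 0  (cmp 0,0)
bne L1: not taken
halt.

-5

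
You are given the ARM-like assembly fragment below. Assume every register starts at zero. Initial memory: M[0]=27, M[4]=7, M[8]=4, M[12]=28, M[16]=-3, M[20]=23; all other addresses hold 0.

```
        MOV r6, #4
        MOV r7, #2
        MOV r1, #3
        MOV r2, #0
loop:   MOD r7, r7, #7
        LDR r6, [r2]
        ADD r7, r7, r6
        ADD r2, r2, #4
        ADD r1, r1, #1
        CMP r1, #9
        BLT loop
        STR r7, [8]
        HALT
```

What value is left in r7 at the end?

25

after MOV r6, #4: r6=4
after MOV r7, #2: r7=2
after MOV r1, #3: r1=3
after MOV r2, #0: r2=0
after MOD r7, r7, #7: r7=2%7=2
after LDR r6, [r2]: r6=M[0]=27
after ADD r7, r7, r6: r7=2+27=29
after ADD r2, r2, #4: r2=0+4=4
after ADD r1, r1, #1: r1=3+1=4
CMP r1, #9  (cmp 4,9)
BLT loop: taken
after MOD r7, r7, #7: r7=29%7=1
after LDR r6, [r2]: r6=M[4]=7
after ADD r7, r7, r6: r7=1+7=8
after ADD r2, r2, #4: r2=4+4=8
after ADD r1, r1, #1: r1=4+1=5
CMP r1, #9  (cmp 5,9)
BLT loop: taken
after MOD r7, r7, #7: r7=8%7=1
after LDR r6, [r2]: r6=M[8]=4
after ADD r7, r7, r6: r7=1+4=5
after ADD r2, r2, #4: r2=8+4=12
after ADD r1, r1, #1: r1=5+1=6
CMP r1, #9  (cmp 6,9)
BLT loop: taken
after MOD r7, r7, #7: r7=5%7=5
after LDR r6, [r2]: r6=M[12]=28
after ADD r7, r7, r6: r7=5+28=33
after ADD r2, r2, #4: r2=12+4=16
after ADD r1, r1, #1: r1=6+1=7
CMP r1, #9  (cmp 7,9)
BLT loop: taken
after MOD r7, r7, #7: r7=33%7=5
after LDR r6, [r2]: r6=M[16]=-3
after ADD r7, r7, r6: r7=5+(-3)=2
after ADD r2, r2, #4: r2=16+4=20
after ADD r1, r1, #1: r1=7+1=8
CMP r1, #9  (cmp 8,9)
BLT loop: taken
after MOD r7, r7, #7: r7=2%7=2
after LDR r6, [r2]: r6=M[20]=23
after ADD r7, r7, r6: r7=2+23=25
after ADD r2, r2, #4: r2=20+4=24
after ADD r1, r1, #1: r1=8+1=9
CMP r1, #9  (cmp 9,9)
BLT loop: not taken
STR r7, [8] → M[8]=25
halt.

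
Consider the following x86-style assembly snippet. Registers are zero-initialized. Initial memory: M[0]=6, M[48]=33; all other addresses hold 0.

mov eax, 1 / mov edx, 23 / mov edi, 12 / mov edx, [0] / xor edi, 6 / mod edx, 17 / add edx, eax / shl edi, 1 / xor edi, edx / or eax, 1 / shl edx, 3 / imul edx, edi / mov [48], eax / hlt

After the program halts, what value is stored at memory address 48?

mov eax, 1 → eax=1
mov edx, 23 → edx=23
mov edi, 12 → edi=12
mov edx, [0] → edx=M[0]=6
xor edi, 6 → edi=12^6=10
mod edx, 17 → edx=6%17=6
add edx, eax → edx=6+1=7
shl edi, 1 → edi=10<<1=20
xor edi, edx → edi=20^7=19
or eax, 1 → eax=1|1=1
shl edx, 3 → edx=7<<3=56
imul edx, edi → edx=56*19=1064
mov [48], eax → M[48]=1
halt.

1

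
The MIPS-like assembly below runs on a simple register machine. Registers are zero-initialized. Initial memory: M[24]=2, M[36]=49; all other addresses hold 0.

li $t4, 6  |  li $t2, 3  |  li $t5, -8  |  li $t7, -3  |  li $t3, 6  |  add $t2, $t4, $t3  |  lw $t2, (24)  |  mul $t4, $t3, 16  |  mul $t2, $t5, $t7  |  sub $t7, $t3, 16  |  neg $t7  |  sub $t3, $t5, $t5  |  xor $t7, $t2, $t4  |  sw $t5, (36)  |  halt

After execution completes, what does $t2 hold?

$t4=6
$t2=3
$t5=-8
$t7=-3
$t3=6
$t2=6+6=12
$t2=M[24]=2
$t4=6*16=96
$t2=(-8)*(-3)=24
$t7=6-16=-10
$t7=-(-10)=10
$t3=(-8)-(-8)=0
$t7=24^96=120
sw $t5, (36) → M[36]=-8
halt.

24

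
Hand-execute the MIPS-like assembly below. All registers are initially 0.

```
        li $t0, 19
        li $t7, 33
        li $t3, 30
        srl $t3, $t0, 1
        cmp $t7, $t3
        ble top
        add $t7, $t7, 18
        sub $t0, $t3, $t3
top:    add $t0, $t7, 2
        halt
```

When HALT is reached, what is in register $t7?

$t0=19
$t7=33
$t3=30
$t3=19>>1=9
cmp $t7, $t3  (cmp 33,9)
ble top: not taken
$t7=33+18=51
$t0=9-9=0
$t0=51+2=53
halt.

51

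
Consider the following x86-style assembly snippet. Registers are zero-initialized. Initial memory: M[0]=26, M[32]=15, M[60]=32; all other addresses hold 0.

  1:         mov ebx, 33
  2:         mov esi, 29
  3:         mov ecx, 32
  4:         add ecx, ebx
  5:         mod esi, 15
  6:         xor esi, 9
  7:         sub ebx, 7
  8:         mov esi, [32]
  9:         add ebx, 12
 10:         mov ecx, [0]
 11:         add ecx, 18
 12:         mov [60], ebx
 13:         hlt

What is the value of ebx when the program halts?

ebx=33
esi=29
ecx=32
ecx=32+33=65
esi=29%15=14
esi=14^9=7
ebx=33-7=26
esi=M[32]=15
ebx=26+12=38
ecx=M[0]=26
ecx=26+18=44
mov [60], ebx → M[60]=38
halt.

38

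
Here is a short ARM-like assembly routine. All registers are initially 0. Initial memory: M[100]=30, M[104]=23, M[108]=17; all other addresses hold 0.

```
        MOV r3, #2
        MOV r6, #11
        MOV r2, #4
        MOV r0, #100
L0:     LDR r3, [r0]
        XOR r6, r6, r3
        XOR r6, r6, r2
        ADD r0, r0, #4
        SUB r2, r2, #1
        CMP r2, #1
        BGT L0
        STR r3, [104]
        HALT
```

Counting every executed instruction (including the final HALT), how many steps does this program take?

27

r3=2
r6=11
r2=4
r0=100
r3=M[100]=30
r6=11^30=21
r6=21^4=17
r0=100+4=104
r2=4-1=3
CMP r2, #1  (cmp 3,1)
BGT L0: taken
r3=M[104]=23
r6=17^23=6
r6=6^3=5
r0=104+4=108
r2=3-1=2
CMP r2, #1  (cmp 2,1)
BGT L0: taken
r3=M[108]=17
r6=5^17=20
r6=20^2=22
r0=108+4=112
r2=2-1=1
CMP r2, #1  (cmp 1,1)
BGT L0: not taken
STR r3, [104] → M[104]=17
halt.
Total executed instructions: 27.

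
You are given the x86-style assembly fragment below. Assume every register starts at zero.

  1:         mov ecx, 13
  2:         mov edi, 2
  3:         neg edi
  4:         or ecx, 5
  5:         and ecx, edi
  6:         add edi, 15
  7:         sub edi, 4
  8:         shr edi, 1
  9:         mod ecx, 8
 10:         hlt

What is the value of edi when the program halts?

mov ecx, 13 → ecx=13
mov edi, 2 → edi=2
neg edi → edi=-(2)=-2
or ecx, 5 → ecx=13|5=13
and ecx, edi → ecx=13&(-2)=12
add edi, 15 → edi=(-2)+15=13
sub edi, 4 → edi=13-4=9
shr edi, 1 → edi=9>>1=4
mod ecx, 8 → ecx=12%8=4
halt.

4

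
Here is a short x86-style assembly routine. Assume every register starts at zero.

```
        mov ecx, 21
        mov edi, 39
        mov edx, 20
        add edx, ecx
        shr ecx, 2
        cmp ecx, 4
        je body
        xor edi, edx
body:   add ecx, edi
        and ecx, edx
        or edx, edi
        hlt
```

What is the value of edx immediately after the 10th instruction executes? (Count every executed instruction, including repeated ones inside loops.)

mov ecx, 21 → ecx=21
mov edi, 39 → edi=39
mov edx, 20 → edx=20
add edx, ecx → edx=20+21=41
shr ecx, 2 → ecx=21>>2=5
cmp ecx, 4  (cmp 5,4)
je body: not taken
xor edi, edx → edi=39^41=14
add ecx, edi → ecx=5+14=19
and ecx, edx → ecx=19&41=1
After step 10: edx = 41.

41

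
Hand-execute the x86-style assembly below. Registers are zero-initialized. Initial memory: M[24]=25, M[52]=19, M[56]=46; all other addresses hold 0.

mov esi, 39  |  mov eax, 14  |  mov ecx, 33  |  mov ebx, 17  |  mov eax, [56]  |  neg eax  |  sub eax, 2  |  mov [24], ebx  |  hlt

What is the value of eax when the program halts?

mov esi, 39 → esi=39
mov eax, 14 → eax=14
mov ecx, 33 → ecx=33
mov ebx, 17 → ebx=17
mov eax, [56] → eax=M[56]=46
neg eax → eax=-(46)=-46
sub eax, 2 → eax=(-46)-2=-48
mov [24], ebx → M[24]=17
halt.

-48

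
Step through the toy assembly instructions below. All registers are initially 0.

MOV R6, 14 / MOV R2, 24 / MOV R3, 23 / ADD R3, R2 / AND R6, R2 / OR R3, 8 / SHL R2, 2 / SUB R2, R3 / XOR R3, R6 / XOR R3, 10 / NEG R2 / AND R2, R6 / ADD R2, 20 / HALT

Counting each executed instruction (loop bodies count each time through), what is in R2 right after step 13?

28

R6=14
R2=24
R3=23
R3=23+24=47
R6=14&24=8
R3=47|8=47
R2=24<<2=96
R2=96-47=49
R3=47^8=39
R3=39^10=45
R2=-(49)=-49
R2=(-49)&8=8
R2=8+20=28
After step 13: R2 = 28.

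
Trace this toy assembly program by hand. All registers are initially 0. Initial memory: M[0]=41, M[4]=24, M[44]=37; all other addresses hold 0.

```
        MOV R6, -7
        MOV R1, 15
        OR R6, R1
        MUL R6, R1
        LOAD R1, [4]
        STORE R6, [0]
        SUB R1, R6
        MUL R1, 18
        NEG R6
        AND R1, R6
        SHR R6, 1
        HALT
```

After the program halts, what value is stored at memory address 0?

R6=-7
R1=15
R6=(-7)|15=-1
R6=(-1)*15=-15
R1=M[4]=24
STORE R6, [0] → M[0]=-15
R1=24-(-15)=39
R1=39*18=702
R6=-(-15)=15
R1=702&15=14
R6=15>>1=7
halt.

-15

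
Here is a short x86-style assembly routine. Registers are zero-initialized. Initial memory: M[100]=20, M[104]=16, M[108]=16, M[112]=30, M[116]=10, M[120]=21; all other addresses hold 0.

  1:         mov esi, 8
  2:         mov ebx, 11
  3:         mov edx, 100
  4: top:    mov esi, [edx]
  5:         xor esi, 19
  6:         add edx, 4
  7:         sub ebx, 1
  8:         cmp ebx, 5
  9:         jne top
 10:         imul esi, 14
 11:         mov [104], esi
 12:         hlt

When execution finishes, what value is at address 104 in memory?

84

esi=8
ebx=11
edx=100
esi=M[100]=20
esi=20^19=7
edx=100+4=104
ebx=11-1=10
cmp ebx, 5  (cmp 10,5)
jne top: taken
esi=M[104]=16
esi=16^19=3
edx=104+4=108
ebx=10-1=9
cmp ebx, 5  (cmp 9,5)
jne top: taken
esi=M[108]=16
esi=16^19=3
edx=108+4=112
ebx=9-1=8
cmp ebx, 5  (cmp 8,5)
jne top: taken
esi=M[112]=30
esi=30^19=13
edx=112+4=116
ebx=8-1=7
cmp ebx, 5  (cmp 7,5)
jne top: taken
esi=M[116]=10
esi=10^19=25
edx=116+4=120
ebx=7-1=6
cmp ebx, 5  (cmp 6,5)
jne top: taken
esi=M[120]=21
esi=21^19=6
edx=120+4=124
ebx=6-1=5
cmp ebx, 5  (cmp 5,5)
jne top: not taken
esi=6*14=84
mov [104], esi → M[104]=84
halt.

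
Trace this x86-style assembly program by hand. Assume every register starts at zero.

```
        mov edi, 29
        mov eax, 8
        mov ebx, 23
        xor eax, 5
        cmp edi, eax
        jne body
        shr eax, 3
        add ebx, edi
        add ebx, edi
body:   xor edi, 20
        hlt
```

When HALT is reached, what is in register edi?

9

edi=29
eax=8
ebx=23
eax=8^5=13
cmp edi, eax  (cmp 29,13)
jne body: taken
edi=29^20=9
halt.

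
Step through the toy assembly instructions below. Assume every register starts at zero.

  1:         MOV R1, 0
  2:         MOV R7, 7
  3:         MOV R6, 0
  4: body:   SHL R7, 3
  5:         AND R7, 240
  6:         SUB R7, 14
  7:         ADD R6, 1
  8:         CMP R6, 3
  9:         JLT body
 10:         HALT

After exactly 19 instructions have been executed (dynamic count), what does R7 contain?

2

MOV R1, 0 → R1=0
MOV R7, 7 → R7=7
MOV R6, 0 → R6=0
SHL R7, 3 → R7=7<<3=56
AND R7, 240 → R7=56&240=48
SUB R7, 14 → R7=48-14=34
ADD R6, 1 → R6=0+1=1
CMP R6, 3  (cmp 1,3)
JLT body: taken
SHL R7, 3 → R7=34<<3=272
AND R7, 240 → R7=272&240=16
SUB R7, 14 → R7=16-14=2
ADD R6, 1 → R6=1+1=2
CMP R6, 3  (cmp 2,3)
JLT body: taken
SHL R7, 3 → R7=2<<3=16
AND R7, 240 → R7=16&240=16
SUB R7, 14 → R7=16-14=2
ADD R6, 1 → R6=2+1=3
After step 19: R7 = 2.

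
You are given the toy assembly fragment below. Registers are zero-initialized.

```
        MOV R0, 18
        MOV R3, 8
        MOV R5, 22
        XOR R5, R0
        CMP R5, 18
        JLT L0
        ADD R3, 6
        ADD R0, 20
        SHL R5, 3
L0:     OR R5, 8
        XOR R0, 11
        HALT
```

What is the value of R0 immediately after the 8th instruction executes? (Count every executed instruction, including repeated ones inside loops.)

25

R0=18
R3=8
R5=22
R5=22^18=4
CMP R5, 18  (cmp 4,18)
JLT L0: taken
R5=4|8=12
R0=18^11=25
After step 8: R0 = 25.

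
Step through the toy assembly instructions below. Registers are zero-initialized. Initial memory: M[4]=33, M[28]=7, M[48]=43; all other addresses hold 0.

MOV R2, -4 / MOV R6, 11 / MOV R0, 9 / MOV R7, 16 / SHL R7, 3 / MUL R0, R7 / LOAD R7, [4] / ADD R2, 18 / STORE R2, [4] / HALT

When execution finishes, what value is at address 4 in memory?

14

MOV R2, -4 → R2=-4
MOV R6, 11 → R6=11
MOV R0, 9 → R0=9
MOV R7, 16 → R7=16
SHL R7, 3 → R7=16<<3=128
MUL R0, R7 → R0=9*128=1152
LOAD R7, [4] → R7=M[4]=33
ADD R2, 18 → R2=(-4)+18=14
STORE R2, [4] → M[4]=14
halt.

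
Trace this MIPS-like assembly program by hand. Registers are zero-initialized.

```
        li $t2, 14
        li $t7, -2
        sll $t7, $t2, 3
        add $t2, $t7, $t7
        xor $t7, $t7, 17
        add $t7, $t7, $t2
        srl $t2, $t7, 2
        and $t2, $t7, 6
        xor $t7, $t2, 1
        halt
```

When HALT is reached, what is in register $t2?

after li $t2, 14: $t2=14
after li $t7, -2: $t7=-2
after sll $t7, $t2, 3: $t7=14<<3=112
after add $t2, $t7, $t7: $t2=112+112=224
after xor $t7, $t7, 17: $t7=112^17=97
after add $t7, $t7, $t2: $t7=97+224=321
after srl $t2, $t7, 2: $t2=321>>2=80
after and $t2, $t7, 6: $t2=321&6=0
after xor $t7, $t2, 1: $t7=0^1=1
halt.

0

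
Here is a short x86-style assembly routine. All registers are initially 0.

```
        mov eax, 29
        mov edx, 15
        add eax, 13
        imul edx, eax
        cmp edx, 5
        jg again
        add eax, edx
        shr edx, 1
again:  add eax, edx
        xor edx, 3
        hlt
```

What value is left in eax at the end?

672

mov eax, 29 → eax=29
mov edx, 15 → edx=15
add eax, 13 → eax=29+13=42
imul edx, eax → edx=15*42=630
cmp edx, 5  (cmp 630,5)
jg again: taken
add eax, edx → eax=42+630=672
xor edx, 3 → edx=630^3=629
halt.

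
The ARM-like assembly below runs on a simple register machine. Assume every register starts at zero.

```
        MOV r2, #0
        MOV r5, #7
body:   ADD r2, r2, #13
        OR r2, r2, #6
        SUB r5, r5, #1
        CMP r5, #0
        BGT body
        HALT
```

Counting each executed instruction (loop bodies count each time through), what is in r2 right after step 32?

94

after MOV r2, #0: r2=0
after MOV r5, #7: r5=7
after ADD r2, r2, #13: r2=0+13=13
after OR r2, r2, #6: r2=13|6=15
after SUB r5, r5, #1: r5=7-1=6
CMP r5, #0  (cmp 6,0)
BGT body: taken
after ADD r2, r2, #13: r2=15+13=28
after OR r2, r2, #6: r2=28|6=30
after SUB r5, r5, #1: r5=6-1=5
CMP r5, #0  (cmp 5,0)
BGT body: taken
after ADD r2, r2, #13: r2=30+13=43
after OR r2, r2, #6: r2=43|6=47
after SUB r5, r5, #1: r5=5-1=4
CMP r5, #0  (cmp 4,0)
BGT body: taken
after ADD r2, r2, #13: r2=47+13=60
after OR r2, r2, #6: r2=60|6=62
after SUB r5, r5, #1: r5=4-1=3
CMP r5, #0  (cmp 3,0)
BGT body: taken
after ADD r2, r2, #13: r2=62+13=75
after OR r2, r2, #6: r2=75|6=79
after SUB r5, r5, #1: r5=3-1=2
CMP r5, #0  (cmp 2,0)
BGT body: taken
after ADD r2, r2, #13: r2=79+13=92
after OR r2, r2, #6: r2=92|6=94
after SUB r5, r5, #1: r5=2-1=1
CMP r5, #0  (cmp 1,0)
BGT body: taken
After step 32: r2 = 94.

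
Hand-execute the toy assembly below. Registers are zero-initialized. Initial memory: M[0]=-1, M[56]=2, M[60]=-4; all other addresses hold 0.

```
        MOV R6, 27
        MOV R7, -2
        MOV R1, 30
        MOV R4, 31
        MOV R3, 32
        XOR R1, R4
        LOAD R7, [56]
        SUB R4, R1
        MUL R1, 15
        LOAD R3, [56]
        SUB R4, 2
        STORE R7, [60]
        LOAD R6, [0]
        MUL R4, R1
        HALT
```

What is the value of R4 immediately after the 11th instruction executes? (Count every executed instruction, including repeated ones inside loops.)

28

R6=27
R7=-2
R1=30
R4=31
R3=32
R1=30^31=1
R7=M[56]=2
R4=31-1=30
R1=1*15=15
R3=M[56]=2
R4=30-2=28
After step 11: R4 = 28.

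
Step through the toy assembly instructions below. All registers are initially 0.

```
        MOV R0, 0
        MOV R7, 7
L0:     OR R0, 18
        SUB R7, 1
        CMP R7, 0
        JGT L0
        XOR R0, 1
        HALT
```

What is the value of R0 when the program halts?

19

MOV R0, 0 → R0=0
MOV R7, 7 → R7=7
OR R0, 18 → R0=0|18=18
SUB R7, 1 → R7=7-1=6
CMP R7, 0  (cmp 6,0)
JGT L0: taken
OR R0, 18 → R0=18|18=18
SUB R7, 1 → R7=6-1=5
CMP R7, 0  (cmp 5,0)
JGT L0: taken
OR R0, 18 → R0=18|18=18
SUB R7, 1 → R7=5-1=4
CMP R7, 0  (cmp 4,0)
JGT L0: taken
OR R0, 18 → R0=18|18=18
SUB R7, 1 → R7=4-1=3
CMP R7, 0  (cmp 3,0)
JGT L0: taken
OR R0, 18 → R0=18|18=18
SUB R7, 1 → R7=3-1=2
CMP R7, 0  (cmp 2,0)
JGT L0: taken
OR R0, 18 → R0=18|18=18
SUB R7, 1 → R7=2-1=1
CMP R7, 0  (cmp 1,0)
JGT L0: taken
OR R0, 18 → R0=18|18=18
SUB R7, 1 → R7=1-1=0
CMP R7, 0  (cmp 0,0)
JGT L0: not taken
XOR R0, 1 → R0=18^1=19
halt.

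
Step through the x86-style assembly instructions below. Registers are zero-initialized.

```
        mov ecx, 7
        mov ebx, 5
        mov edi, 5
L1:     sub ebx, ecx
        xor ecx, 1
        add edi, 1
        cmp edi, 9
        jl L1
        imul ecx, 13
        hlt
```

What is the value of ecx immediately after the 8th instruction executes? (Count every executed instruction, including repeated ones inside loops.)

6

ecx=7
ebx=5
edi=5
ebx=5-7=-2
ecx=7^1=6
edi=5+1=6
cmp edi, 9  (cmp 6,9)
jl L1: taken
After step 8: ecx = 6.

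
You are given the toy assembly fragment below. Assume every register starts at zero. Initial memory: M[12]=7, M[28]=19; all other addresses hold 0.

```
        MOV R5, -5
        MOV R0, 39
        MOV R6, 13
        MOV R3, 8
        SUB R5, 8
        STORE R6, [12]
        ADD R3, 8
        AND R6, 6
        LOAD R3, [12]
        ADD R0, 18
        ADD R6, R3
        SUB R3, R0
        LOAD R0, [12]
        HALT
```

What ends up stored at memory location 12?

13

MOV R5, -5 → R5=-5
MOV R0, 39 → R0=39
MOV R6, 13 → R6=13
MOV R3, 8 → R3=8
SUB R5, 8 → R5=(-5)-8=-13
STORE R6, [12] → M[12]=13
ADD R3, 8 → R3=8+8=16
AND R6, 6 → R6=13&6=4
LOAD R3, [12] → R3=M[12]=13
ADD R0, 18 → R0=39+18=57
ADD R6, R3 → R6=4+13=17
SUB R3, R0 → R3=13-57=-44
LOAD R0, [12] → R0=M[12]=13
halt.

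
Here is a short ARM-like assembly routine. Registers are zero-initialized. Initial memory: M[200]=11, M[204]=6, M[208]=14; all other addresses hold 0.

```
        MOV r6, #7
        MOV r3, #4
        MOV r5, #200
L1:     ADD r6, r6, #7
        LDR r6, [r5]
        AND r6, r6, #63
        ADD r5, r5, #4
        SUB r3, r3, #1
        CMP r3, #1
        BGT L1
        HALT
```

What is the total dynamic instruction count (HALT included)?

r6=7
r3=4
r5=200
r6=7+7=14
r6=M[200]=11
r6=11&63=11
r5=200+4=204
r3=4-1=3
CMP r3, #1  (cmp 3,1)
BGT L1: taken
r6=11+7=18
r6=M[204]=6
r6=6&63=6
r5=204+4=208
r3=3-1=2
CMP r3, #1  (cmp 2,1)
BGT L1: taken
r6=6+7=13
r6=M[208]=14
r6=14&63=14
r5=208+4=212
r3=2-1=1
CMP r3, #1  (cmp 1,1)
BGT L1: not taken
halt.
Total executed instructions: 25.

25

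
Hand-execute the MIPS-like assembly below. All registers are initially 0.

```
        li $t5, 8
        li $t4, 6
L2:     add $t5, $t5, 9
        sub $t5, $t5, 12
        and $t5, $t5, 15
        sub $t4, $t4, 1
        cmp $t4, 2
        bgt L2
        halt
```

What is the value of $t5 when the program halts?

$t5=8
$t4=6
$t5=8+9=17
$t5=17-12=5
$t5=5&15=5
$t4=6-1=5
cmp $t4, 2  (cmp 5,2)
bgt L2: taken
$t5=5+9=14
$t5=14-12=2
$t5=2&15=2
$t4=5-1=4
cmp $t4, 2  (cmp 4,2)
bgt L2: taken
$t5=2+9=11
$t5=11-12=-1
$t5=(-1)&15=15
$t4=4-1=3
cmp $t4, 2  (cmp 3,2)
bgt L2: taken
$t5=15+9=24
$t5=24-12=12
$t5=12&15=12
$t4=3-1=2
cmp $t4, 2  (cmp 2,2)
bgt L2: not taken
halt.

12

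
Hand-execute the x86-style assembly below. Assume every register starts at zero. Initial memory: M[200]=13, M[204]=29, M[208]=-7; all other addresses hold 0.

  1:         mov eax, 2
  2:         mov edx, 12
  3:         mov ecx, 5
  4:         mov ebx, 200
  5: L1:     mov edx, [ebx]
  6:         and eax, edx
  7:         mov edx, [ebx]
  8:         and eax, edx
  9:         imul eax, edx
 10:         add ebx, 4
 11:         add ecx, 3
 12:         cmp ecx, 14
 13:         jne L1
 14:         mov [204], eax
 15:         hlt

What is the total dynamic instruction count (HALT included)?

mov eax, 2 → eax=2
mov edx, 12 → edx=12
mov ecx, 5 → ecx=5
mov ebx, 200 → ebx=200
mov edx, [ebx] → edx=M[200]=13
and eax, edx → eax=2&13=0
mov edx, [ebx] → edx=M[200]=13
and eax, edx → eax=0&13=0
imul eax, edx → eax=0*13=0
add ebx, 4 → ebx=200+4=204
add ecx, 3 → ecx=5+3=8
cmp ecx, 14  (cmp 8,14)
jne L1: taken
mov edx, [ebx] → edx=M[204]=29
and eax, edx → eax=0&29=0
mov edx, [ebx] → edx=M[204]=29
and eax, edx → eax=0&29=0
imul eax, edx → eax=0*29=0
add ebx, 4 → ebx=204+4=208
add ecx, 3 → ecx=8+3=11
cmp ecx, 14  (cmp 11,14)
jne L1: taken
mov edx, [ebx] → edx=M[208]=-7
and eax, edx → eax=0&(-7)=0
mov edx, [ebx] → edx=M[208]=-7
and eax, edx → eax=0&(-7)=0
imul eax, edx → eax=0*(-7)=0
add ebx, 4 → ebx=208+4=212
add ecx, 3 → ecx=11+3=14
cmp ecx, 14  (cmp 14,14)
jne L1: not taken
mov [204], eax → M[204]=0
halt.
Total executed instructions: 33.

33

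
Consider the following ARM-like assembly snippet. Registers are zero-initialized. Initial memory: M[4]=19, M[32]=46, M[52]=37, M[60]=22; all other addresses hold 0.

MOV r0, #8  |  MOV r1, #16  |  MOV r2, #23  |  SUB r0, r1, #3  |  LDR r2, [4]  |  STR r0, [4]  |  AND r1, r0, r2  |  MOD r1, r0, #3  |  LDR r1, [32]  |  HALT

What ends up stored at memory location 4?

after MOV r0, #8: r0=8
after MOV r1, #16: r1=16
after MOV r2, #23: r2=23
after SUB r0, r1, #3: r0=16-3=13
after LDR r2, [4]: r2=M[4]=19
STR r0, [4] → M[4]=13
after AND r1, r0, r2: r1=13&19=1
after MOD r1, r0, #3: r1=13%3=1
after LDR r1, [32]: r1=M[32]=46
halt.

13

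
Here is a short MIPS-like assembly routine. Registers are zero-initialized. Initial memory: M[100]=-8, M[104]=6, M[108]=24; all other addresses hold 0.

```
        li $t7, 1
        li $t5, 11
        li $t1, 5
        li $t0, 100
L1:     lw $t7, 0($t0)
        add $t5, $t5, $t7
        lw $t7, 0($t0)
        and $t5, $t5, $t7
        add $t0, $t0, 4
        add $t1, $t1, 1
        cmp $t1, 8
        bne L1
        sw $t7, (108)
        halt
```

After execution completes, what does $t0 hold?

li $t7, 1 → $t7=1
li $t5, 11 → $t5=11
li $t1, 5 → $t1=5
li $t0, 100 → $t0=100
lw $t7, 0($t0) → $t7=M[100]=-8
add $t5, $t5, $t7 → $t5=11+(-8)=3
lw $t7, 0($t0) → $t7=M[100]=-8
and $t5, $t5, $t7 → $t5=3&(-8)=0
add $t0, $t0, 4 → $t0=100+4=104
add $t1, $t1, 1 → $t1=5+1=6
cmp $t1, 8  (cmp 6,8)
bne L1: taken
lw $t7, 0($t0) → $t7=M[104]=6
add $t5, $t5, $t7 → $t5=0+6=6
lw $t7, 0($t0) → $t7=M[104]=6
and $t5, $t5, $t7 → $t5=6&6=6
add $t0, $t0, 4 → $t0=104+4=108
add $t1, $t1, 1 → $t1=6+1=7
cmp $t1, 8  (cmp 7,8)
bne L1: taken
lw $t7, 0($t0) → $t7=M[108]=24
add $t5, $t5, $t7 → $t5=6+24=30
lw $t7, 0($t0) → $t7=M[108]=24
and $t5, $t5, $t7 → $t5=30&24=24
add $t0, $t0, 4 → $t0=108+4=112
add $t1, $t1, 1 → $t1=7+1=8
cmp $t1, 8  (cmp 8,8)
bne L1: not taken
sw $t7, (108) → M[108]=24
halt.

112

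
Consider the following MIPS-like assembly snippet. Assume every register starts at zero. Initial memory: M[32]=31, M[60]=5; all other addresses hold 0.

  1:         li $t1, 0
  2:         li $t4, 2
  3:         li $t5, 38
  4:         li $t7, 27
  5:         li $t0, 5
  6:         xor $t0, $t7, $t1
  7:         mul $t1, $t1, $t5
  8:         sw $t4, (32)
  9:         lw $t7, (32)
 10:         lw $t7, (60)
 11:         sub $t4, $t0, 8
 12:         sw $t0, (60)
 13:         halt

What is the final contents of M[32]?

2

li $t1, 0 → $t1=0
li $t4, 2 → $t4=2
li $t5, 38 → $t5=38
li $t7, 27 → $t7=27
li $t0, 5 → $t0=5
xor $t0, $t7, $t1 → $t0=27^0=27
mul $t1, $t1, $t5 → $t1=0*38=0
sw $t4, (32) → M[32]=2
lw $t7, (32) → $t7=M[32]=2
lw $t7, (60) → $t7=M[60]=5
sub $t4, $t0, 8 → $t4=27-8=19
sw $t0, (60) → M[60]=27
halt.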